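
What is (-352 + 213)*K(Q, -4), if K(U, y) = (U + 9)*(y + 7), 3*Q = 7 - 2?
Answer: -4448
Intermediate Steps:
Q = 5/3 (Q = (7 - 2)/3 = (⅓)*5 = 5/3 ≈ 1.6667)
K(U, y) = (7 + y)*(9 + U) (K(U, y) = (9 + U)*(7 + y) = (7 + y)*(9 + U))
(-352 + 213)*K(Q, -4) = (-352 + 213)*(63 + 7*(5/3) + 9*(-4) + (5/3)*(-4)) = -139*(63 + 35/3 - 36 - 20/3) = -139*32 = -4448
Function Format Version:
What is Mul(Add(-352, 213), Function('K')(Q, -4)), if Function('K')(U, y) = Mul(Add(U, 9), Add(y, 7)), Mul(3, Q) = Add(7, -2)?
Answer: -4448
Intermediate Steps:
Q = Rational(5, 3) (Q = Mul(Rational(1, 3), Add(7, -2)) = Mul(Rational(1, 3), 5) = Rational(5, 3) ≈ 1.6667)
Function('K')(U, y) = Mul(Add(7, y), Add(9, U)) (Function('K')(U, y) = Mul(Add(9, U), Add(7, y)) = Mul(Add(7, y), Add(9, U)))
Mul(Add(-352, 213), Function('K')(Q, -4)) = Mul(Add(-352, 213), Add(63, Mul(7, Rational(5, 3)), Mul(9, -4), Mul(Rational(5, 3), -4))) = Mul(-139, Add(63, Rational(35, 3), -36, Rational(-20, 3))) = Mul(-139, 32) = -4448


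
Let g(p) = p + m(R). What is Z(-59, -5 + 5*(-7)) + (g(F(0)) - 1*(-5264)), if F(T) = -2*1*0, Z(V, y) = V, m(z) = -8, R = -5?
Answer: 5197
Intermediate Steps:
F(T) = 0 (F(T) = -2*0 = 0)
g(p) = -8 + p (g(p) = p - 8 = -8 + p)
Z(-59, -5 + 5*(-7)) + (g(F(0)) - 1*(-5264)) = -59 + ((-8 + 0) - 1*(-5264)) = -59 + (-8 + 5264) = -59 + 5256 = 5197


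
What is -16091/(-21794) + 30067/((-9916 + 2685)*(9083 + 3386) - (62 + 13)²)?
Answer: 725126759763/982571200708 ≈ 0.73799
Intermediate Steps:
-16091/(-21794) + 30067/((-9916 + 2685)*(9083 + 3386) - (62 + 13)²) = -16091*(-1/21794) + 30067/(-7231*12469 - 1*75²) = 16091/21794 + 30067/(-90163339 - 1*5625) = 16091/21794 + 30067/(-90163339 - 5625) = 16091/21794 + 30067/(-90168964) = 16091/21794 + 30067*(-1/90168964) = 16091/21794 - 30067/90168964 = 725126759763/982571200708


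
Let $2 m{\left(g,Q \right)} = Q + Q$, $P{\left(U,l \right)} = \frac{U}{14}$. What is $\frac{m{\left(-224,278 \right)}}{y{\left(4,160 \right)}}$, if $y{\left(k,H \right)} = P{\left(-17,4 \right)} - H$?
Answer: $- \frac{3892}{2257} \approx -1.7244$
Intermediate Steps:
$P{\left(U,l \right)} = \frac{U}{14}$ ($P{\left(U,l \right)} = U \frac{1}{14} = \frac{U}{14}$)
$m{\left(g,Q \right)} = Q$ ($m{\left(g,Q \right)} = \frac{Q + Q}{2} = \frac{2 Q}{2} = Q$)
$y{\left(k,H \right)} = - \frac{17}{14} - H$ ($y{\left(k,H \right)} = \frac{1}{14} \left(-17\right) - H = - \frac{17}{14} - H$)
$\frac{m{\left(-224,278 \right)}}{y{\left(4,160 \right)}} = \frac{278}{- \frac{17}{14} - 160} = \frac{278}{- \frac{2257}{14}} = 278 \left(- \frac{14}{2257}\right) = - \frac{3892}{2257}$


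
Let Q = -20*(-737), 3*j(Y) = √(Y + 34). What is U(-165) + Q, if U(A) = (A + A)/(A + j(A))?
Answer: 1807044745/122578 + 495*I*√131/122578 ≈ 14742.0 + 0.04622*I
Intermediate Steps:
j(Y) = √(34 + Y)/3 (j(Y) = √(Y + 34)/3 = √(34 + Y)/3)
Q = 14740
U(A) = 2*A/(A + √(34 + A)/3) (U(A) = (A + A)/(A + √(34 + A)/3) = (2*A)/(A + √(34 + A)/3) = 2*A/(A + √(34 + A)/3))
U(-165) + Q = 6*(-165)/(√(34 - 165) + 3*(-165)) + 14740 = 6*(-165)/(√(-131) - 495) + 14740 = 6*(-165)/(I*√131 - 495) + 14740 = 6*(-165)/(-495 + I*√131) + 14740 = -990/(-495 + I*√131) + 14740 = 14740 - 990/(-495 + I*√131)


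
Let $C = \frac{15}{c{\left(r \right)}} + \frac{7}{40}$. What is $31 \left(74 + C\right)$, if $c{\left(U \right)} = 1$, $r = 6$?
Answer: $\frac{110577}{40} \approx 2764.4$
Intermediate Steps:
$C = \frac{607}{40}$ ($C = \frac{15}{1} + \frac{7}{40} = 15 \cdot 1 + 7 \cdot \frac{1}{40} = 15 + \frac{7}{40} = \frac{607}{40} \approx 15.175$)
$31 \left(74 + C\right) = 31 \left(74 + \frac{607}{40}\right) = 31 \cdot \frac{3567}{40} = \frac{110577}{40}$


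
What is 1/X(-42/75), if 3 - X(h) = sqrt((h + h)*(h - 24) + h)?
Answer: -625/3739 - 25*sqrt(16842)/11217 ≈ -0.45640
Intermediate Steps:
X(h) = 3 - sqrt(h + 2*h*(-24 + h)) (X(h) = 3 - sqrt((h + h)*(h - 24) + h) = 3 - sqrt((2*h)*(-24 + h) + h) = 3 - sqrt(2*h*(-24 + h) + h) = 3 - sqrt(h + 2*h*(-24 + h)))
1/X(-42/75) = 1/(3 - sqrt((-42/75)*(-47 + 2*(-42/75)))) = 1/(3 - sqrt((-42*1/75)*(-47 + 2*(-42*1/75)))) = 1/(3 - sqrt(-14*(-47 + 2*(-14/25))/25)) = 1/(3 - sqrt(-14*(-47 - 28/25)/25)) = 1/(3 - sqrt(-14/25*(-1203/25))) = 1/(3 - sqrt(16842/625)) = 1/(3 - sqrt(16842)/25)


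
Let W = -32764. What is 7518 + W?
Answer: -25246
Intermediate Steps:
7518 + W = 7518 - 32764 = -25246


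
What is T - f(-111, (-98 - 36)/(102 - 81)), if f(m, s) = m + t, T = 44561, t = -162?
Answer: 44834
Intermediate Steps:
f(m, s) = -162 + m (f(m, s) = m - 162 = -162 + m)
T - f(-111, (-98 - 36)/(102 - 81)) = 44561 - (-162 - 111) = 44561 - 1*(-273) = 44561 + 273 = 44834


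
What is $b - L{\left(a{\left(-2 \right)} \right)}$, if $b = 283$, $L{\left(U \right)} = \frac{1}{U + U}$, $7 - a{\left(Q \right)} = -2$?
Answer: $\frac{5093}{18} \approx 282.94$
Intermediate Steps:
$a{\left(Q \right)} = 9$ ($a{\left(Q \right)} = 7 - -2 = 7 + 2 = 9$)
$L{\left(U \right)} = \frac{1}{2 U}$
$b - L{\left(a{\left(-2 \right)} \right)} = 283 - \frac{1}{2 \cdot 9} = 283 - \frac{1}{2} \cdot \frac{1}{9} = 283 - \frac{1}{18} = \frac{5093}{18}$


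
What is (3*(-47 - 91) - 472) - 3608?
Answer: -4494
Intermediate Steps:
(3*(-47 - 91) - 472) - 3608 = (3*(-138) - 472) - 3608 = (-414 - 472) - 3608 = -886 - 3608 = -4494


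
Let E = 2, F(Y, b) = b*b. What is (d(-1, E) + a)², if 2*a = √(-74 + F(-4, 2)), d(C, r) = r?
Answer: (4 + I*√70)²/4 ≈ -13.5 + 16.733*I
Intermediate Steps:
F(Y, b) = b²
a = I*√70/2 (a = √(-74 + 2²)/2 = √(-74 + 4)/2 = √(-70)/2 = (I*√70)/2 = I*√70/2 ≈ 4.1833*I)
(d(-1, E) + a)² = (2 + I*√70/2)²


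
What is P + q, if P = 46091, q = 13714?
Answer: 59805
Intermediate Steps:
P + q = 46091 + 13714 = 59805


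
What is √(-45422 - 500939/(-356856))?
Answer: I*√1446035137107702/178428 ≈ 213.12*I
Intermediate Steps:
√(-45422 - 500939/(-356856)) = √(-45422 - 500939*(-1/356856)) = √(-45422 + 500939/356856) = √(-16208612293/356856) = I*√1446035137107702/178428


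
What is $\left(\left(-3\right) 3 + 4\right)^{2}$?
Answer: $25$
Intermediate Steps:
$\left(\left(-3\right) 3 + 4\right)^{2} = \left(-9 + 4\right)^{2} = \left(-5\right)^{2} = 25$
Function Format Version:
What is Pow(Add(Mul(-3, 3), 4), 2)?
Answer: 25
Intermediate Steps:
Pow(Add(Mul(-3, 3), 4), 2) = Pow(Add(-9, 4), 2) = Pow(-5, 2) = 25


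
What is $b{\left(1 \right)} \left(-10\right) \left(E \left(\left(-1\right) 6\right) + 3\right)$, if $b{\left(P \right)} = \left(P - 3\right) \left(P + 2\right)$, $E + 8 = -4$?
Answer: $4500$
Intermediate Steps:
$E = -12$ ($E = -8 - 4 = -12$)
$b{\left(P \right)} = \left(-3 + P\right) \left(2 + P\right)$
$b{\left(1 \right)} \left(-10\right) \left(E \left(\left(-1\right) 6\right) + 3\right) = \left(-6 + 1^{2} - 1\right) \left(-10\right) \left(- 12 \left(\left(-1\right) 6\right) + 3\right) = \left(-6 + 1 - 1\right) \left(-10\right) \left(\left(-12\right) \left(-6\right) + 3\right) = \left(-6\right) \left(-10\right) \left(72 + 3\right) = 60 \cdot 75 = 4500$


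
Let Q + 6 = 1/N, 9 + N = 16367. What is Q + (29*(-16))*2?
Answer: -15278371/16358 ≈ -934.00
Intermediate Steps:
N = 16358 (N = -9 + 16367 = 16358)
Q = -98147/16358 (Q = -6 + 1/16358 = -98147/16358 ≈ -5.9999)
Q + (29*(-16))*2 = -98147/16358 + (29*(-16))*2 = -98147/16358 - 464*2 = -98147/16358 - 928 = -15278371/16358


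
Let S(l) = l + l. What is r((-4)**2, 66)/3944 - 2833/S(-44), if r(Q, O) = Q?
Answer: 1396845/43384 ≈ 32.197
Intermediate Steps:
S(l) = 2*l
r((-4)**2, 66)/3944 - 2833/S(-44) = (-4)**2/3944 - 2833/(2*(-44)) = 16*(1/3944) - 2833/(-88) = 2/493 - 2833*(-1/88) = 2/493 + 2833/88 = 1396845/43384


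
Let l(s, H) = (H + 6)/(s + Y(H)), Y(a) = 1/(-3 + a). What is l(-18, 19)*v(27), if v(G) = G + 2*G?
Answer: -32400/287 ≈ -112.89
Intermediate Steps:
l(s, H) = (6 + H)/(s + 1/(-3 + H)) (l(s, H) = (H + 6)/(s + 1/(-3 + H)) = (6 + H)/(s + 1/(-3 + H)))
v(G) = 3*G
l(-18, 19)*v(27) = ((-3 + 19)*(6 + 19)/(1 - 18*(-3 + 19)))*(3*27) = (16*25/(1 - 18*16))*81 = (16*25/(1 - 288))*81 = (16*25/(-287))*81 = -1/287*16*25*81 = -400/287*81 = -32400/287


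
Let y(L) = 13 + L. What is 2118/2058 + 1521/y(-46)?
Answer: -170018/3773 ≈ -45.062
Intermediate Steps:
2118/2058 + 1521/y(-46) = 2118/2058 + 1521/(13 - 46) = 2118*(1/2058) + 1521/(-33) = 353/343 + 1521*(-1/33) = 353/343 - 507/11 = -170018/3773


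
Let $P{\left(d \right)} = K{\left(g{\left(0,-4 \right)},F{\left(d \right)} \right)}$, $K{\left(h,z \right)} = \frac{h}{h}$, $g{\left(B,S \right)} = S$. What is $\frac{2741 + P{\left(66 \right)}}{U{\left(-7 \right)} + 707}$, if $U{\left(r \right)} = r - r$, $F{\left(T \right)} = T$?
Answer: $\frac{2742}{707} \approx 3.8784$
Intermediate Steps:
$K{\left(h,z \right)} = 1$
$P{\left(d \right)} = 1$
$U{\left(r \right)} = 0$
$\frac{2741 + P{\left(66 \right)}}{U{\left(-7 \right)} + 707} = \frac{2741 + 1}{0 + 707} = \frac{2742}{707}$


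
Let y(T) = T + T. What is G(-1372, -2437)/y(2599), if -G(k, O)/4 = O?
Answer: 4874/2599 ≈ 1.8753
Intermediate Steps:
y(T) = 2*T
G(k, O) = -4*O
G(-1372, -2437)/y(2599) = (-4*(-2437))/((2*2599)) = 9748/5198 = 9748*(1/5198) = 4874/2599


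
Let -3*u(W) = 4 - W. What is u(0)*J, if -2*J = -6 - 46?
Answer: -104/3 ≈ -34.667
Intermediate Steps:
J = 26 (J = -(-6 - 46)/2 = -1/2*(-52) = 26)
u(W) = -4/3 + W/3 (u(W) = -(4 - W)/3 = -4/3 + W/3)
u(0)*J = (-4/3 + (1/3)*0)*26 = (-4/3 + 0)*26 = -4/3*26 = -104/3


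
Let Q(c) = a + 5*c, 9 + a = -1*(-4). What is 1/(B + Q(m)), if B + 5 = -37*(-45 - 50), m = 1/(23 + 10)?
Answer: 33/115670 ≈ 0.00028529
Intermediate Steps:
m = 1/33 ≈ 0.030303
B = 3510 (B = -5 - 37*(-45 - 50) = -5 - 37*(-95) = -5 + 3515 = 3510)
a = -5 (a = -9 - 1*(-4) = -9 + 4 = -5)
Q(c) = -5 + 5*c
1/(B + Q(m)) = 1/(3510 + (-5 + 5*(1/33))) = 1/(3510 + (-5 + 5/33)) = 1/(3510 - 160/33) = 1/(115670/33) = 33/115670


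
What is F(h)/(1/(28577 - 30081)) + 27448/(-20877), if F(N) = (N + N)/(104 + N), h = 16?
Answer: -42002584/104385 ≈ -402.38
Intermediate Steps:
F(N) = 2*N/(104 + N) (F(N) = (2*N)/(104 + N) = 2*N/(104 + N))
F(h)/(1/(28577 - 30081)) + 27448/(-20877) = (2*16/(104 + 16))/(1/(28577 - 30081)) + 27448/(-20877) = (2*16/120)/(1/(-1504)) + 27448*(-1/20877) = (2*16*(1/120))/(-1/1504) - 27448/20877 = (4/15)*(-1504) - 27448/20877 = -6016/15 - 27448/20877 = -42002584/104385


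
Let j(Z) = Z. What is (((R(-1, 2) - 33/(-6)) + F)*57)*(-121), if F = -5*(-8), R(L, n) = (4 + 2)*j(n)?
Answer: -793155/2 ≈ -3.9658e+5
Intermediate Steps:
R(L, n) = 6*n (R(L, n) = (4 + 2)*n = 6*n)
F = 40
(((R(-1, 2) - 33/(-6)) + F)*57)*(-121) = (((6*2 - 33/(-6)) + 40)*57)*(-121) = (((12 - 33*(-1)/6) + 40)*57)*(-121) = (((12 - 3*(-11/6)) + 40)*57)*(-121) = (((12 + 11/2) + 40)*57)*(-121) = ((35/2 + 40)*57)*(-121) = ((115/2)*57)*(-121) = (6555/2)*(-121) = -793155/2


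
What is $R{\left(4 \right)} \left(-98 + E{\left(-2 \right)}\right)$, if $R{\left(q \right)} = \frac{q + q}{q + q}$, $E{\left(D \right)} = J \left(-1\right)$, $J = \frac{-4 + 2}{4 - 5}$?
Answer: $-100$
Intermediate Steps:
$J = 2$ ($J = - \frac{2}{-1} = \left(-2\right) \left(-1\right) = 2$)
$E{\left(D \right)} = -2$ ($E{\left(D \right)} = 2 \left(-1\right) = -2$)
$R{\left(q \right)} = 1$ ($R{\left(q \right)} = \frac{2 q}{2 q} = 2 q \frac{1}{2 q} = 1$)
$R{\left(4 \right)} \left(-98 + E{\left(-2 \right)}\right) = 1 \left(-98 - 2\right) = 1 \left(-100\right) = -100$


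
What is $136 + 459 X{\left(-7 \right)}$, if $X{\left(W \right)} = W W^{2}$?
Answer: $-157301$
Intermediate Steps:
$X{\left(W \right)} = W^{3}$
$136 + 459 X{\left(-7 \right)} = 136 + 459 \left(-7\right)^{3} = 136 + 459 \left(-343\right) = 136 - 157437 = -157301$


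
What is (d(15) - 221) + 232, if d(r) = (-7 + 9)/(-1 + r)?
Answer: 78/7 ≈ 11.143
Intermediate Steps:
d(r) = 2/(-1 + r)
(d(15) - 221) + 232 = (2/(-1 + 15) - 221) + 232 = (2/14 - 221) + 232 = (2*(1/14) - 221) + 232 = (⅐ - 221) + 232 = -1546/7 + 232 = 78/7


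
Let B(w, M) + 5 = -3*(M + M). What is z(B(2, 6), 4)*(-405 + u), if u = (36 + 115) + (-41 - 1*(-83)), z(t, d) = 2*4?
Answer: -1696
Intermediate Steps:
B(w, M) = -5 - 6*M (B(w, M) = -5 - 3*(M + M) = -5 - 6*M)
z(t, d) = 8
u = 193 (u = 151 + (-41 + 83) = 151 + 42 = 193)
z(B(2, 6), 4)*(-405 + u) = 8*(-405 + 193) = 8*(-212) = -1696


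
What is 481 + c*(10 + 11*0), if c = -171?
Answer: -1229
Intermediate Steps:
481 + c*(10 + 11*0) = 481 - 171*(10 + 11*0) = 481 - 171*(10 + 0) = 481 - 171*10 = 481 - 1710 = -1229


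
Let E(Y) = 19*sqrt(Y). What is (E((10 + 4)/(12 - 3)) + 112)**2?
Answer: 117950/9 + 4256*sqrt(14)/3 ≈ 18414.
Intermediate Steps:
(E((10 + 4)/(12 - 3)) + 112)**2 = (19*sqrt((10 + 4)/(12 - 3)) + 112)**2 = (19*sqrt(14/9) + 112)**2 = (19*(sqrt(14)/3) + 112)**2 = (19*sqrt(14)/3 + 112)**2 = (112 + 19*sqrt(14)/3)**2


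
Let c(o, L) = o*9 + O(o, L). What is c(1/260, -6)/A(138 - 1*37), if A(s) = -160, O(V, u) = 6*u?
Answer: 9351/41600 ≈ 0.22478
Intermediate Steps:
c(o, L) = 6*L + 9*o (c(o, L) = o*9 + 6*L = 9*o + 6*L = 6*L + 9*o)
c(1/260, -6)/A(138 - 1*37) = (6*(-6) + 9/260)/(-160) = (-36 + 9*(1/260))*(-1/160) = (-36 + 9/260)*(-1/160) = -9351/260*(-1/160) = 9351/41600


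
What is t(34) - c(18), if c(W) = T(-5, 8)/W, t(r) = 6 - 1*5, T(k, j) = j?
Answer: 5/9 ≈ 0.55556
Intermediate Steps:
t(r) = 1 (t(r) = 6 - 5 = 1)
c(W) = 8/W
t(34) - c(18) = 1 - 8/18 = 1 - 1*4/9 = 1 - 4/9 = 5/9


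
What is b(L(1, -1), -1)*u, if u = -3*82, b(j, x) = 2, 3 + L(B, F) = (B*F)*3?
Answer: -492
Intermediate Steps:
L(B, F) = -3 + 3*B*F (L(B, F) = -3 + (B*F)*3 = -3 + 3*B*F)
u = -246
b(L(1, -1), -1)*u = 2*(-246) = -492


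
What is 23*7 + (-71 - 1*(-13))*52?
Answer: -2855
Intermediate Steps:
23*7 + (-71 - 1*(-13))*52 = 161 + (-71 + 13)*52 = 161 - 58*52 = 161 - 3016 = -2855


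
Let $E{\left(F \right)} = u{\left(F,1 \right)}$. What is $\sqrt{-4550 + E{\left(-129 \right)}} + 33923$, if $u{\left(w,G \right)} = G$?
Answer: $33923 + i \sqrt{4549} \approx 33923.0 + 67.446 i$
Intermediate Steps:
$E{\left(F \right)} = 1$
$\sqrt{-4550 + E{\left(-129 \right)}} + 33923 = \sqrt{-4550 + 1} + 33923 = \sqrt{-4549} + 33923 = i \sqrt{4549} + 33923 = 33923 + i \sqrt{4549}$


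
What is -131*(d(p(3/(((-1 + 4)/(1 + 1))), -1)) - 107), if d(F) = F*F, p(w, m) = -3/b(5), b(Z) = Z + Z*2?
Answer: 350294/25 ≈ 14012.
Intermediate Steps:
b(Z) = 3*Z (b(Z) = Z + 2*Z = 3*Z)
p(w, m) = -⅕ (p(w, m) = -3/(3*5) = -3/15 = -3*1/15 = -⅕)
d(F) = F²
-131*(d(p(3/(((-1 + 4)/(1 + 1))), -1)) - 107) = -131*((-⅕)² - 107) = -131*(1/25 - 107) = -131*(-2674/25) = 350294/25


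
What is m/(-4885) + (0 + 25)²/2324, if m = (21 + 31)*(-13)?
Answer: 4624149/11352740 ≈ 0.40732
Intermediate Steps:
m = -676 (m = 52*(-13) = -676)
m/(-4885) + (0 + 25)²/2324 = -676/(-4885) + (0 + 25)²/2324 = -676*(-1/4885) + 25²*(1/2324) = 676/4885 + 625*(1/2324) = 676/4885 + 625/2324 = 4624149/11352740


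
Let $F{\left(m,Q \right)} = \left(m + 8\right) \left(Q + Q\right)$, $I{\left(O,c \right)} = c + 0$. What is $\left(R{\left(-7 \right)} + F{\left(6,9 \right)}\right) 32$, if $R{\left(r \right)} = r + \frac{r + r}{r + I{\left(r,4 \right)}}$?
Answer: $\frac{23968}{3} \approx 7989.3$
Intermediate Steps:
$I{\left(O,c \right)} = c$
$F{\left(m,Q \right)} = 2 Q \left(8 + m\right)$ ($F{\left(m,Q \right)} = \left(8 + m\right) 2 Q = 2 Q \left(8 + m\right)$)
$R{\left(r \right)} = r + \frac{2 r}{4 + r}$ ($R{\left(r \right)} = r + \frac{r + r}{r + 4} = r + \frac{2 r}{4 + r}$)
$\left(R{\left(-7 \right)} + F{\left(6,9 \right)}\right) 32 = \left(- \frac{7 \left(6 - 7\right)}{4 - 7} + 2 \cdot 9 \left(8 + 6\right)\right) 32 = \left(\left(-7\right) \frac{1}{-3} \left(-1\right) + 2 \cdot 9 \cdot 14\right) 32 = \left(\left(-7\right) \left(- \frac{1}{3}\right) \left(-1\right) + 252\right) 32 = \left(- \frac{7}{3} + 252\right) 32 = \frac{749}{3} \cdot 32 = \frac{23968}{3}$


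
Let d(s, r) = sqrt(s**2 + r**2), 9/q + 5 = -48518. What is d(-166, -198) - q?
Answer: 9/48523 + 2*sqrt(16690) ≈ 258.38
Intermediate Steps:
q = -9/48523 (q = 9/(-5 - 48518) = 9/(-48523) = 9*(-1/48523) = -9/48523 ≈ -0.00018548)
d(s, r) = sqrt(r**2 + s**2)
d(-166, -198) - q = sqrt((-198)**2 + (-166)**2) - 1*(-9/48523) = sqrt(39204 + 27556) + 9/48523 = sqrt(66760) + 9/48523 = 2*sqrt(16690) + 9/48523 = 9/48523 + 2*sqrt(16690)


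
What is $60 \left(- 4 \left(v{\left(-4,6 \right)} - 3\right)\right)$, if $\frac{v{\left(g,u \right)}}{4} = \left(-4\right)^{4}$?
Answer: $-245040$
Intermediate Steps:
$v{\left(g,u \right)} = 1024$ ($v{\left(g,u \right)} = 4 \left(-4\right)^{4} = 4 \cdot 256 = 1024$)
$60 \left(- 4 \left(v{\left(-4,6 \right)} - 3\right)\right) = 60 \left(- 4 \left(1024 - 3\right)\right) = 60 \left(\left(-4\right) 1021\right) = 60 \left(-4084\right) = -245040$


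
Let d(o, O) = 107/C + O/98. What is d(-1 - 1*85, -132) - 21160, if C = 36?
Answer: -37323373/1764 ≈ -21158.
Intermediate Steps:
d(o, O) = 107/36 + O/98
d(-1 - 1*85, -132) - 21160 = (107/36 + (1/98)*(-132)) - 21160 = (107/36 - 66/49) - 21160 = 2867/1764 - 21160 = -37323373/1764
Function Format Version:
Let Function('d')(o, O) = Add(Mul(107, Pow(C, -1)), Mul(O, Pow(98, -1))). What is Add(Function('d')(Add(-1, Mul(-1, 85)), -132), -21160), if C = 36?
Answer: Rational(-37323373, 1764) ≈ -21158.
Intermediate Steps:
Function('d')(o, O) = Add(Rational(107, 36), Mul(Rational(1, 98), O)) (Function('d')(o, O) = Add(Mul(107, Pow(36, -1)), Mul(O, Pow(98, -1))) = Add(Mul(107, Rational(1, 36)), Mul(O, Rational(1, 98))) = Add(Rational(107, 36), Mul(Rational(1, 98), O)))
Add(Function('d')(Add(-1, Mul(-1, 85)), -132), -21160) = Add(Add(Rational(107, 36), Mul(Rational(1, 98), -132)), -21160) = Add(Add(Rational(107, 36), Rational(-66, 49)), -21160) = Add(Rational(2867, 1764), -21160) = Rational(-37323373, 1764)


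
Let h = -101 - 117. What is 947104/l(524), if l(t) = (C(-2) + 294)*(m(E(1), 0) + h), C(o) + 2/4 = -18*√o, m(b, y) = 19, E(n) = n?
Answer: -1111900096/69085039 - 68191488*I*√2/69085039 ≈ -16.095 - 1.3959*I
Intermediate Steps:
h = -218
C(o) = -½ - 18*√o
l(t) = -116813/2 + 3582*I*√2 (l(t) = ((-½ - 18*I*√2) + 294)*(19 - 218) = ((-½ - 18*I*√2) + 294)*(-199) = (587/2 - 18*I*√2)*(-199) = -116813/2 + 3582*I*√2)
947104/l(524) = 947104/(-116813/2 + 3582*I*√2)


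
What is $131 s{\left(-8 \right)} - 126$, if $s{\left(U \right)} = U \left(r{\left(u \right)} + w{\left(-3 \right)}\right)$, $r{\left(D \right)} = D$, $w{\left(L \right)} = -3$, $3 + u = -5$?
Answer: $11402$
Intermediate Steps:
$u = -8$ ($u = -3 - 5 = -8$)
$s{\left(U \right)} = - 11 U$ ($s{\left(U \right)} = U \left(-8 - 3\right) = U \left(-11\right) = - 11 U$)
$131 s{\left(-8 \right)} - 126 = 131 \left(\left(-11\right) \left(-8\right)\right) - 126 = 131 \cdot 88 - 126 = 11528 - 126 = 11402$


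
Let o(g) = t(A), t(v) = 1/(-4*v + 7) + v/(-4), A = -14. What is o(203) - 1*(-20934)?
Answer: 2638127/126 ≈ 20938.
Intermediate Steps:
t(v) = 1/(7 - 4*v) - v/4 (t(v) = 1/(7 - 4*v) + v*(-¼) = 1/(7 - 4*v) - v/4)
o(g) = 443/126 (o(g) = (-4 - 4*(-14)² + 7*(-14))/(4*(-7 + 4*(-14))) = (-4 - 4*196 - 98)/(4*(-7 - 56)) = (¼)*(-4 - 784 - 98)/(-63) = (¼)*(-1/63)*(-886) = 443/126)
o(203) - 1*(-20934) = 443/126 - 1*(-20934) = 443/126 + 20934 = 2638127/126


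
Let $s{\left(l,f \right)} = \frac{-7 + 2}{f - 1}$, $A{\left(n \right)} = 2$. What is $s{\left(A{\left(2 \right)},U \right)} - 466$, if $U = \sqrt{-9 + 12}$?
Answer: $- \frac{937}{2} - \frac{5 \sqrt{3}}{2} \approx -472.83$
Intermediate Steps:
$U = \sqrt{3} \approx 1.732$
$s{\left(l,f \right)} = - \frac{5}{-1 + f}$
$s{\left(A{\left(2 \right)},U \right)} - 466 = - \frac{5}{-1 + \sqrt{3}} - 466 = -466 - \frac{5}{-1 + \sqrt{3}}$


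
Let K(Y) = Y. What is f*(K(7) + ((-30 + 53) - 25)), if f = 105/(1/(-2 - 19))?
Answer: -11025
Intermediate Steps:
f = -2205 (f = 105/(1/(-21)) = 105/(-1/21) = 105*(-21) = -2205)
f*(K(7) + ((-30 + 53) - 25)) = -2205*(7 + ((-30 + 53) - 25)) = -2205*(7 + (23 - 25)) = -2205*(7 - 2) = -2205*5 = -11025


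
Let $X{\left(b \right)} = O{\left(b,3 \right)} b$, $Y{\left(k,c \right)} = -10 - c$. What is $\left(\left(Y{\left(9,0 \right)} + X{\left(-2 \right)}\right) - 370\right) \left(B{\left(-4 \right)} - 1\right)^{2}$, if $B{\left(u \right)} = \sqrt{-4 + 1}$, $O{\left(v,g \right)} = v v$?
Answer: $776 + 776 i \sqrt{3} \approx 776.0 + 1344.1 i$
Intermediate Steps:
$O{\left(v,g \right)} = v^{2}$
$B{\left(u \right)} = i \sqrt{3}$ ($B{\left(u \right)} = \sqrt{-3} = i \sqrt{3}$)
$X{\left(b \right)} = b^{3}$ ($X{\left(b \right)} = b^{2} b = b^{3}$)
$\left(\left(Y{\left(9,0 \right)} + X{\left(-2 \right)}\right) - 370\right) \left(B{\left(-4 \right)} - 1\right)^{2} = \left(\left(\left(-10 - 0\right) + \left(-2\right)^{3}\right) - 370\right) \left(i \sqrt{3} - 1\right)^{2} = \left(\left(\left(-10 + 0\right) - 8\right) - 370\right) \left(-1 + i \sqrt{3}\right)^{2} = \left(\left(-10 - 8\right) - 370\right) \left(-1 + i \sqrt{3}\right)^{2} = \left(-18 - 370\right) \left(-1 + i \sqrt{3}\right)^{2} = - 388 \left(-1 + i \sqrt{3}\right)^{2}$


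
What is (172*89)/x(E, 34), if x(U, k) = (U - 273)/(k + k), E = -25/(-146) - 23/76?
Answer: -5775157312/1515333 ≈ -3811.1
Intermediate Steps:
E = -729/5548 (E = -25*(-1/146) - 23*1/76 = 25/146 - 23/76 = -729/5548 ≈ -0.13140)
x(U, k) = (-273 + U)/(2*k) (x(U, k) = (-273 + U)/((2*k)) = (-273 + U)*(1/(2*k)) = (-273 + U)/(2*k))
(172*89)/x(E, 34) = (172*89)/(((½)*(-273 - 729/5548)/34)) = 15308/(((½)*(1/34)*(-1515333/5548))) = 15308/(-1515333/377264) = 15308*(-377264/1515333) = -5775157312/1515333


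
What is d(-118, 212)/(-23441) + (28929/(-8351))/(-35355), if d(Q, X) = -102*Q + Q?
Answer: -1172702222567/2306981996935 ≈ -0.50833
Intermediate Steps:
d(Q, X) = -101*Q
d(-118, 212)/(-23441) + (28929/(-8351))/(-35355) = -101*(-118)/(-23441) + (28929/(-8351))/(-35355) = 11918*(-1/23441) + (28929*(-1/8351))*(-1/35355) = -11918/23441 - 28929/8351*(-1/35355) = -11918/23441 + 9643/98416535 = -1172702222567/2306981996935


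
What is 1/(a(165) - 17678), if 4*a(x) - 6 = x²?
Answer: -4/43481 ≈ -9.1994e-5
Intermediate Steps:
a(x) = 3/2 + x²/4
1/(a(165) - 17678) = 1/((3/2 + (¼)*165²) - 17678) = 1/((3/2 + (¼)*27225) - 17678) = 1/((3/2 + 27225/4) - 17678) = 1/(27231/4 - 17678) = 1/(-43481/4) = -4/43481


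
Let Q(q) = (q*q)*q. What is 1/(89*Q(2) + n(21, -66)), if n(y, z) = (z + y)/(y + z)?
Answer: 1/713 ≈ 0.0014025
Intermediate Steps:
Q(q) = q³ (Q(q) = q²*q = q³)
n(y, z) = 1 (n(y, z) = (y + z)/(y + z) = 1)
1/(89*Q(2) + n(21, -66)) = 1/(89*2³ + 1) = 1/(89*8 + 1) = 1/(712 + 1) = 1/713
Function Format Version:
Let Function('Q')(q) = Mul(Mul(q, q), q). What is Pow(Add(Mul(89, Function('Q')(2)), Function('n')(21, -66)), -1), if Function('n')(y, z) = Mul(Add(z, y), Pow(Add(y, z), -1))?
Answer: Rational(1, 713) ≈ 0.0014025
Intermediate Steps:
Function('Q')(q) = Pow(q, 3) (Function('Q')(q) = Mul(Pow(q, 2), q) = Pow(q, 3))
Function('n')(y, z) = 1 (Function('n')(y, z) = Mul(Add(y, z), Pow(Add(y, z), -1)) = 1)
Pow(Add(Mul(89, Function('Q')(2)), Function('n')(21, -66)), -1) = Pow(Add(Mul(89, Pow(2, 3)), 1), -1) = Pow(Add(Mul(89, 8), 1), -1) = Pow(Add(712, 1), -1) = Pow(713, -1) = Rational(1, 713)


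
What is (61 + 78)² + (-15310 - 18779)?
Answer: -14768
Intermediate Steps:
(61 + 78)² + (-15310 - 18779) = 139² - 34089 = 19321 - 34089 = -14768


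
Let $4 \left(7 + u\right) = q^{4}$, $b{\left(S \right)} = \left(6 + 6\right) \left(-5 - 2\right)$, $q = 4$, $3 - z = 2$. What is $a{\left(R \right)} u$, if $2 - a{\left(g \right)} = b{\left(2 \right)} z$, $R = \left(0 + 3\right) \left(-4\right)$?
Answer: $4902$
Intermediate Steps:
$z = 1$ ($z = 3 - 2 = 1$)
$R = -12$ ($R = 3 \left(-4\right) = -12$)
$b{\left(S \right)} = -84$ ($b{\left(S \right)} = 12 \left(-7\right) = -84$)
$u = 57$ ($u = -7 + \frac{4^{4}}{4} = -7 + \frac{1}{4} \cdot 256 = -7 + 64 = 57$)
$a{\left(g \right)} = 86$ ($a{\left(g \right)} = 2 - \left(-84\right) 1 = 2 - -84 = 2 + 84 = 86$)
$a{\left(R \right)} u = 86 \cdot 57 = 4902$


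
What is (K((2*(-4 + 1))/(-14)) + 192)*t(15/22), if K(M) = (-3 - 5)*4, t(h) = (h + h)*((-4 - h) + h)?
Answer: -9600/11 ≈ -872.73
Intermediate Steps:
t(h) = -8*h (t(h) = (2*h)*(-4) = -8*h)
K(M) = -32 (K(M) = -8*4 = -32)
(K((2*(-4 + 1))/(-14)) + 192)*t(15/22) = (-32 + 192)*(-120/22) = 160*(-120/22) = 160*(-8*15/22) = 160*(-60/11) = -9600/11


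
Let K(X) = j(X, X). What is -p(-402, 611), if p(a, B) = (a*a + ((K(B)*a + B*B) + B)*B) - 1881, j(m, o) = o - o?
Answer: -228632175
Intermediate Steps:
j(m, o) = 0
K(X) = 0
p(a, B) = -1881 + a² + B*(B + B²) (p(a, B) = (a*a + ((0*a + B*B) + B)*B) - 1881 = (a² + ((0 + B²) + B)*B) - 1881 = (a² + (B² + B)*B) - 1881 = (a² + (B + B²)*B) - 1881 = (a² + B*(B + B²)) - 1881 = -1881 + a² + B*(B + B²))
-p(-402, 611) = -(-1881 + 611² + 611³ + (-402)²) = -(-1881 + 373321 + 228099131 + 161604) = -1*228632175 = -228632175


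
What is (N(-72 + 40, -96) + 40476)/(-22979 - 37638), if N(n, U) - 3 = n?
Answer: -40447/60617 ≈ -0.66726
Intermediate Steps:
N(n, U) = 3 + n
(N(-72 + 40, -96) + 40476)/(-22979 - 37638) = ((3 + (-72 + 40)) + 40476)/(-22979 - 37638) = ((3 - 32) + 40476)/(-60617) = (-29 + 40476)*(-1/60617) = 40447*(-1/60617) = -40447/60617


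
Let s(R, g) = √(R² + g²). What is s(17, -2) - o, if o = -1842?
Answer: 1842 + √293 ≈ 1859.1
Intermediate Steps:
s(17, -2) - o = √(17² + (-2)²) - 1*(-1842) = √(289 + 4) + 1842 = √293 + 1842 = 1842 + √293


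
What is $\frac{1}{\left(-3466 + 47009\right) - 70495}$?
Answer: $- \frac{1}{26952} \approx -3.7103 \cdot 10^{-5}$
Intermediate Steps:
$\frac{1}{\left(-3466 + 47009\right) - 70495} = \frac{1}{43543 - 70495} = \frac{1}{-26952} = - \frac{1}{26952}$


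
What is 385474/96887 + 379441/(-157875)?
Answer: 24093807583/15296035125 ≈ 1.5752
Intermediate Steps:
385474/96887 + 379441/(-157875) = 385474*(1/96887) + 379441*(-1/157875) = 385474/96887 - 379441/157875 = 24093807583/15296035125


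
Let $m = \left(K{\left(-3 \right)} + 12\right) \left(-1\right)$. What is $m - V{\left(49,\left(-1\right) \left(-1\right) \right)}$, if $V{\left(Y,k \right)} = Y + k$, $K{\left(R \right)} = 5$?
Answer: $-67$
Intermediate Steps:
$m = -17$ ($m = \left(5 + 12\right) \left(-1\right) = 17 \left(-1\right) = -17$)
$m - V{\left(49,\left(-1\right) \left(-1\right) \right)} = -17 - \left(49 - -1\right) = -17 - \left(49 + 1\right) = -17 - 50 = -67$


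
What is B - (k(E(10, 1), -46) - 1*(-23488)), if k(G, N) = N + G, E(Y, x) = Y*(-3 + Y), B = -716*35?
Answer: -48572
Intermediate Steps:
B = -25060
k(G, N) = G + N
B - (k(E(10, 1), -46) - 1*(-23488)) = -25060 - ((10*(-3 + 10) - 46) - 1*(-23488)) = -25060 - ((10*7 - 46) + 23488) = -25060 - ((70 - 46) + 23488) = -25060 - (24 + 23488) = -25060 - 1*23512 = -25060 - 23512 = -48572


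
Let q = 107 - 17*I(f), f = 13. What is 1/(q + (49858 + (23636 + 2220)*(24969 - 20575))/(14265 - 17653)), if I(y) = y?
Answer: -1694/57023677 ≈ -2.9707e-5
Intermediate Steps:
q = -114 (q = 107 - 17*13 = 107 - 221 = -114)
1/(q + (49858 + (23636 + 2220)*(24969 - 20575))/(14265 - 17653)) = 1/(-114 + (49858 + (23636 + 2220)*(24969 - 20575))/(14265 - 17653)) = 1/(-114 + (49858 + 25856*4394)/(-3388)) = 1/(-114 + (49858 + 113611264)*(-1/3388)) = 1/(-114 + 113661122*(-1/3388)) = 1/(-114 - 56830561/1694) = 1/(-57023677/1694) = -1694/57023677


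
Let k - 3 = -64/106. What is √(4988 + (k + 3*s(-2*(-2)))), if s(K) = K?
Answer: √14051731/53 ≈ 70.728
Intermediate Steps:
k = 127/53 (k = 3 - 64/106 = 3 - 64*1/106 = 3 - 32/53 = 127/53 ≈ 2.3962)
√(4988 + (k + 3*s(-2*(-2)))) = √(4988 + (127/53 + 3*(-2*(-2)))) = √(4988 + (127/53 + 3*4)) = √(4988 + (127/53 + 12)) = √(4988 + 763/53) = √(265127/53) = √14051731/53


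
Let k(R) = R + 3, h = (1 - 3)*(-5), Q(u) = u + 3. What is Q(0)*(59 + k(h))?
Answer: 216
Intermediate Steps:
Q(u) = 3 + u
h = 10 (h = -2*(-5) = 10)
k(R) = 3 + R
Q(0)*(59 + k(h)) = (3 + 0)*(59 + (3 + 10)) = 3*(59 + 13) = 3*72 = 216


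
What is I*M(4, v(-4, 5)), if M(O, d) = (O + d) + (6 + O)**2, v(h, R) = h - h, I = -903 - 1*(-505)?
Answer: -41392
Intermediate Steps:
I = -398 (I = -903 + 505 = -398)
v(h, R) = 0
M(O, d) = O + d + (6 + O)**2
I*M(4, v(-4, 5)) = -398*(4 + 0 + (6 + 4)**2) = -398*(4 + 0 + 10**2) = -398*(4 + 0 + 100) = -398*104 = -41392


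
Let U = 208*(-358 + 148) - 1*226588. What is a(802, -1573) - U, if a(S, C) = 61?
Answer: 270329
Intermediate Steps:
U = -270268 (U = 208*(-210) - 226588 = -43680 - 226588 = -270268)
a(802, -1573) - U = 61 - 1*(-270268) = 61 + 270268 = 270329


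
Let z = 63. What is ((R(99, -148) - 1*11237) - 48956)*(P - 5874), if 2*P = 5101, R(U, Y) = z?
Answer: 199842055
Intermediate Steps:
R(U, Y) = 63
P = 5101/2 (P = (½)*5101 = 5101/2 ≈ 2550.5)
((R(99, -148) - 1*11237) - 48956)*(P - 5874) = ((63 - 1*11237) - 48956)*(5101/2 - 5874) = ((63 - 11237) - 48956)*(-6647/2) = (-11174 - 48956)*(-6647/2) = -60130*(-6647/2) = 199842055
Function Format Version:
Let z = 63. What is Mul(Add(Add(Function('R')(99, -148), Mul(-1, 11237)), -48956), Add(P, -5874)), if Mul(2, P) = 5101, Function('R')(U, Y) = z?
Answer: 199842055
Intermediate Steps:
Function('R')(U, Y) = 63
P = Rational(5101, 2) (P = Mul(Rational(1, 2), 5101) = Rational(5101, 2) ≈ 2550.5)
Mul(Add(Add(Function('R')(99, -148), Mul(-1, 11237)), -48956), Add(P, -5874)) = Mul(Add(Add(63, Mul(-1, 11237)), -48956), Add(Rational(5101, 2), -5874)) = Mul(Add(Add(63, -11237), -48956), Rational(-6647, 2)) = Mul(Add(-11174, -48956), Rational(-6647, 2)) = Mul(-60130, Rational(-6647, 2)) = 199842055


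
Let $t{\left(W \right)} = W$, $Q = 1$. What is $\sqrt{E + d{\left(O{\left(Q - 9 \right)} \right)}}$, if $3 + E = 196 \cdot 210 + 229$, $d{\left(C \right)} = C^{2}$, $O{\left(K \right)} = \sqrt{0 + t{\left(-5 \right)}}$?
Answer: $\sqrt{41381} \approx 203.42$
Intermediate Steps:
$O{\left(K \right)} = i \sqrt{5}$ ($O{\left(K \right)} = \sqrt{0 - 5} = \sqrt{-5} = i \sqrt{5}$)
$E = 41386$ ($E = -3 + \left(196 \cdot 210 + 229\right) = -3 + \left(41160 + 229\right) = -3 + 41389 = 41386$)
$\sqrt{E + d{\left(O{\left(Q - 9 \right)} \right)}} = \sqrt{41386 + \left(i \sqrt{5}\right)^{2}} = \sqrt{41386 - 5} = \sqrt{41381}$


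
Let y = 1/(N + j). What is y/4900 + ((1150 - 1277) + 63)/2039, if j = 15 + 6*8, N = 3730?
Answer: -1189482761/37896242300 ≈ -0.031388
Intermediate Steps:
j = 63 (j = 15 + 48 = 63)
y = 1/3793 (y = 1/(3730 + 63) = 1/3793 ≈ 0.00026364)
y/4900 + ((1150 - 1277) + 63)/2039 = (1/3793)/4900 + ((1150 - 1277) + 63)/2039 = (1/3793)*(1/4900) + (-127 + 63)*(1/2039) = 1/18585700 - 64*1/2039 = 1/18585700 - 64/2039 = -1189482761/37896242300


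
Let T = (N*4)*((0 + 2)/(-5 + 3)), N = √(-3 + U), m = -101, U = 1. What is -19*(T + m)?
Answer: 1919 + 76*I*√2 ≈ 1919.0 + 107.48*I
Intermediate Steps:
N = I*√2 (N = √(-3 + 1) = √(-2) = I*√2 ≈ 1.4142*I)
T = -4*I*√2 (T = ((I*√2)*4)*((0 + 2)/(-5 + 3)) = (4*I*√2)*(2/(-2)) = (4*I*√2)*(2*(-½)) = (4*I*√2)*(-1) = -4*I*√2 ≈ -5.6569*I)
-19*(T + m) = -19*(-4*I*√2 - 101) = -19*(-101 - 4*I*√2) = 1919 + 76*I*√2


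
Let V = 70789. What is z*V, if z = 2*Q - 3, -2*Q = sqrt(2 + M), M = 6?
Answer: -212367 - 141578*sqrt(2) ≈ -4.1259e+5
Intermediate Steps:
Q = -sqrt(2) (Q = -sqrt(2 + 6)/2 = -sqrt(2) ≈ -1.4142)
z = -3 - 2*sqrt(2) (z = 2*(-sqrt(2)) - 3 = -2*sqrt(2) - 3 = -3 - 2*sqrt(2) ≈ -5.8284)
z*V = (-3 - 2*sqrt(2))*70789 = -212367 - 141578*sqrt(2)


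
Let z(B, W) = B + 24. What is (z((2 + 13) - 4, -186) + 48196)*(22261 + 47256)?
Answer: 3352874427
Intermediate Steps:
z(B, W) = 24 + B
(z((2 + 13) - 4, -186) + 48196)*(22261 + 47256) = ((24 + ((2 + 13) - 4)) + 48196)*(22261 + 47256) = ((24 + (15 - 4)) + 48196)*69517 = ((24 + 11) + 48196)*69517 = (35 + 48196)*69517 = 48231*69517 = 3352874427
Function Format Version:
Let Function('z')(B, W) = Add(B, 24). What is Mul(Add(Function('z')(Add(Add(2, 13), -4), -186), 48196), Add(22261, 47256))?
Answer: 3352874427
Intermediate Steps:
Function('z')(B, W) = Add(24, B)
Mul(Add(Function('z')(Add(Add(2, 13), -4), -186), 48196), Add(22261, 47256)) = Mul(Add(Add(24, Add(Add(2, 13), -4)), 48196), Add(22261, 47256)) = Mul(Add(Add(24, Add(15, -4)), 48196), 69517) = Mul(Add(Add(24, 11), 48196), 69517) = Mul(Add(35, 48196), 69517) = Mul(48231, 69517) = 3352874427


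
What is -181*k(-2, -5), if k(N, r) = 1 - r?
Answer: -1086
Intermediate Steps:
-181*k(-2, -5) = -181*(1 - 1*(-5)) = -181*(1 + 5) = -181*6 = -1086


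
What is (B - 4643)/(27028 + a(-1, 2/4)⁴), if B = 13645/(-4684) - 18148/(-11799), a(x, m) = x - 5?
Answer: -256678425911/1565368799184 ≈ -0.16397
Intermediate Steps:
a(x, m) = -5 + x
B = -75992123/55266516 (B = 13645*(-1/4684) - 18148*(-1/11799) = -13645/4684 + 18148/11799 = -75992123/55266516 ≈ -1.3750)
(B - 4643)/(27028 + a(-1, 2/4)⁴) = (-75992123/55266516 - 4643)/(27028 + (-5 - 1)⁴) = -256678425911/(55266516*(27028 + (-6)⁴)) = -256678425911/(55266516*(27028 + 1296)) = -256678425911/55266516/28324 = -256678425911/55266516*1/28324 = -256678425911/1565368799184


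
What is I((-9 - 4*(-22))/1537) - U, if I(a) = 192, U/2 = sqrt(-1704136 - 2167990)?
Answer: 192 - 2*I*sqrt(3872126) ≈ 192.0 - 3935.5*I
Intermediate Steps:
U = 2*I*sqrt(3872126) (U = 2*sqrt(-1704136 - 2167990) = 2*sqrt(-3872126) = 2*(I*sqrt(3872126)) = 2*I*sqrt(3872126) ≈ 3935.5*I)
I((-9 - 4*(-22))/1537) - U = 192 - 2*I*sqrt(3872126)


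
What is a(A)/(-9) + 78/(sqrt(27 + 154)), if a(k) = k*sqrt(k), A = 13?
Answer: -13*sqrt(13)/9 + 78*sqrt(181)/181 ≈ 0.58968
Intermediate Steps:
a(k) = k**(3/2)
a(A)/(-9) + 78/(sqrt(27 + 154)) = 13**(3/2)/(-9) + 78/(sqrt(27 + 154)) = (13*sqrt(13))*(-1/9) + 78/(sqrt(181)) = -13*sqrt(13)/9 + 78*(sqrt(181)/181) = -13*sqrt(13)/9 + 78*sqrt(181)/181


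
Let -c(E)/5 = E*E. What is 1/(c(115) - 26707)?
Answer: -1/92832 ≈ -1.0772e-5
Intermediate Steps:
c(E) = -5*E**2 (c(E) = -5*E*E = -5*E**2)
1/(c(115) - 26707) = 1/(-5*115**2 - 26707) = 1/(-5*13225 - 26707) = 1/(-66125 - 26707) = 1/(-92832) = -1/92832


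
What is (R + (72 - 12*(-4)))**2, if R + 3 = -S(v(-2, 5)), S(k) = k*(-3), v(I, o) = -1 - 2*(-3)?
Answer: 17424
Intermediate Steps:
v(I, o) = 5 (v(I, o) = -1 + 6 = 5)
S(k) = -3*k
R = 12 (R = -3 - (-3)*5 = -3 - 1*(-15) = -3 + 15 = 12)
(R + (72 - 12*(-4)))**2 = (12 + (72 - 12*(-4)))**2 = (12 + (72 - 1*(-48)))**2 = (12 + (72 + 48))**2 = (12 + 120)**2 = 132**2 = 17424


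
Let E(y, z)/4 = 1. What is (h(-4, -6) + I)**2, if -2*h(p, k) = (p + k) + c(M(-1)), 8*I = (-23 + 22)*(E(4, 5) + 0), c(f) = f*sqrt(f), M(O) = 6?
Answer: 297/4 - 27*sqrt(6) ≈ 8.1138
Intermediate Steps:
E(y, z) = 4 (E(y, z) = 4*1 = 4)
c(f) = f**(3/2)
I = -1/2 (I = ((-23 + 22)*(4 + 0))/8 = (-1*4)/8 = (1/8)*(-4) = -1/2 ≈ -0.50000)
h(p, k) = -3*sqrt(6) - k/2 - p/2 (h(p, k) = -((p + k) + 6**(3/2))/2 = -((k + p) + 6*sqrt(6))/2 = -(k + p + 6*sqrt(6))/2 = -3*sqrt(6) - k/2 - p/2)
(h(-4, -6) + I)**2 = ((-3*sqrt(6) - 1/2*(-6) - 1/2*(-4)) - 1/2)**2 = ((-3*sqrt(6) + 3 + 2) - 1/2)**2 = ((5 - 3*sqrt(6)) - 1/2)**2 = (9/2 - 3*sqrt(6))**2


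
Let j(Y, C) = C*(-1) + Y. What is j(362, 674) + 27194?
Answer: 26882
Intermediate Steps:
j(Y, C) = Y - C (j(Y, C) = -C + Y = Y - C)
j(362, 674) + 27194 = (362 - 1*674) + 27194 = (362 - 674) + 27194 = -312 + 27194 = 26882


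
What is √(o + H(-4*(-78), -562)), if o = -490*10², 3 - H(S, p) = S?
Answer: I*√49309 ≈ 222.06*I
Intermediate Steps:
H(S, p) = 3 - S
o = -49000 (o = -490*100 = -49000)
√(o + H(-4*(-78), -562)) = √(-49000 + (3 - (-4)*(-78))) = √(-49000 + (3 - 1*312)) = √(-49000 + (3 - 312)) = √(-49000 - 309) = √(-49309) = I*√49309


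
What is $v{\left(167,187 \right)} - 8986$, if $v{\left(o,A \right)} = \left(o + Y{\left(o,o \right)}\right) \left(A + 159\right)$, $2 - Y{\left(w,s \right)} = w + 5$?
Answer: $-10024$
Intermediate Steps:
$Y{\left(w,s \right)} = -3 - w$ ($Y{\left(w,s \right)} = 2 - \left(w + 5\right) = 2 - \left(5 + w\right) = -3 - w$)
$v{\left(o,A \right)} = -477 - 3 A$ ($v{\left(o,A \right)} = \left(o - \left(3 + o\right)\right) \left(A + 159\right) = - 3 \left(159 + A\right) = -477 - 3 A$)
$v{\left(167,187 \right)} - 8986 = \left(-477 - 561\right) - 8986 = -1038 - 8986 = -10024$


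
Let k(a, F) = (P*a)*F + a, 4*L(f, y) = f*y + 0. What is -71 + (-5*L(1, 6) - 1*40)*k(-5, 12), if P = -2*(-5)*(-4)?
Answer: -227667/2 ≈ -1.1383e+5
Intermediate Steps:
L(f, y) = f*y/4 (L(f, y) = (f*y + 0)/4 = (f*y)/4 = f*y/4)
P = -40 (P = 10*(-4) = -40)
k(a, F) = a - 40*F*a (k(a, F) = (-40*a)*F + a = -40*F*a + a = a - 40*F*a)
-71 + (-5*L(1, 6) - 1*40)*k(-5, 12) = -71 + (-5*6/4 - 1*40)*(-5*(1 - 40*12)) = -71 + (-5*3/2 - 40)*(-5*(1 - 480)) = -71 + (-15/2 - 40)*(-5*(-479)) = -71 - 95/2*2395 = -71 - 227525/2 = -227667/2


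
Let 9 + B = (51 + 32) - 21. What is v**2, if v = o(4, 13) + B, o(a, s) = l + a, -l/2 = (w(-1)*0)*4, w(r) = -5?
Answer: 3249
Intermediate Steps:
l = 0 (l = -2*(-5*0)*4 = -0*4 = -2*0 = 0)
o(a, s) = a (o(a, s) = 0 + a = a)
B = 53 (B = -9 + ((51 + 32) - 21) = -9 + (83 - 21) = -9 + 62 = 53)
v = 57 (v = 4 + 53 = 57)
v**2 = 57**2 = 3249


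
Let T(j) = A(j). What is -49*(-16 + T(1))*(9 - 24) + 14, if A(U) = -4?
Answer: -14686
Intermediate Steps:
T(j) = -4
-49*(-16 + T(1))*(9 - 24) + 14 = -49*(-16 - 4)*(9 - 24) + 14 = -(-980)*(-15) + 14 = -49*300 + 14 = -14700 + 14 = -14686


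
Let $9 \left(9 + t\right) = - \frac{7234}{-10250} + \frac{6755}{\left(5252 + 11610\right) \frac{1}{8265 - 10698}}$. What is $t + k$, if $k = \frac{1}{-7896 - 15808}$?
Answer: $- \frac{1080521003615767}{9218008557000} \approx -117.22$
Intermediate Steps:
$t = - \frac{91167787271}{777759750}$ ($t = -9 + \frac{- \frac{7234}{-10250} + \frac{6755}{\left(5252 + 11610\right) \frac{1}{8265 - 10698}}}{9} = -9 + \frac{\left(-7234\right) \left(- \frac{1}{10250}\right) + \frac{6755}{16862 \frac{1}{-2433}}}{9} = -9 + \frac{\frac{3617}{5125} + \frac{6755}{16862 \left(- \frac{1}{2433}\right)}}{9} = -9 + \frac{\frac{3617}{5125} + \frac{6755}{- \frac{16862}{2433}}}{9} = -9 + \frac{\frac{3617}{5125} + 6755 \left(- \frac{2433}{16862}\right)}{9} = -9 + \frac{\frac{3617}{5125} - \frac{16434915}{16862}}{9} = -9 + \frac{1}{9} \left(- \frac{84167949521}{86417750}\right) = -9 - \frac{84167949521}{777759750} = - \frac{91167787271}{777759750} \approx -117.22$)
$k = - \frac{1}{23704}$ ($k = \frac{1}{-23704} = - \frac{1}{23704} \approx -4.2187 \cdot 10^{-5}$)
$t + k = - \frac{91167787271}{777759750} - \frac{1}{23704} = - \frac{1080521003615767}{9218008557000}$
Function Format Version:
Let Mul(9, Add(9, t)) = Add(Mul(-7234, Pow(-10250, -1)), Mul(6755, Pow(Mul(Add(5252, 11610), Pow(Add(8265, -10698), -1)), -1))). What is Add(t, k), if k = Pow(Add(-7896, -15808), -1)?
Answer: Rational(-1080521003615767, 9218008557000) ≈ -117.22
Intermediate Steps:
t = Rational(-91167787271, 777759750) (t = Add(-9, Mul(Rational(1, 9), Add(Mul(-7234, Pow(-10250, -1)), Mul(6755, Pow(Mul(Add(5252, 11610), Pow(Add(8265, -10698), -1)), -1))))) = Add(-9, Mul(Rational(1, 9), Add(Mul(-7234, Rational(-1, 10250)), Mul(6755, Pow(Mul(16862, Pow(-2433, -1)), -1))))) = Add(-9, Mul(Rational(1, 9), Add(Rational(3617, 5125), Mul(6755, Pow(Mul(16862, Rational(-1, 2433)), -1))))) = Add(-9, Mul(Rational(1, 9), Add(Rational(3617, 5125), Mul(6755, Pow(Rational(-16862, 2433), -1))))) = Add(-9, Mul(Rational(1, 9), Add(Rational(3617, 5125), Mul(6755, Rational(-2433, 16862))))) = Add(-9, Mul(Rational(1, 9), Add(Rational(3617, 5125), Rational(-16434915, 16862)))) = Add(-9, Mul(Rational(1, 9), Rational(-84167949521, 86417750))) = Add(-9, Rational(-84167949521, 777759750)) = Rational(-91167787271, 777759750) ≈ -117.22)
k = Rational(-1, 23704) (k = Pow(-23704, -1) = Rational(-1, 23704) ≈ -4.2187e-5)
Add(t, k) = Add(Rational(-91167787271, 777759750), Rational(-1, 23704)) = Rational(-1080521003615767, 9218008557000)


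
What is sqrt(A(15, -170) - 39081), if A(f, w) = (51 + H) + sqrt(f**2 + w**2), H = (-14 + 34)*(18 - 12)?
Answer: sqrt(-38910 + 5*sqrt(1165)) ≈ 196.82*I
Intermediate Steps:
H = 120 (H = 20*6 = 120)
A(f, w) = 171 + sqrt(f**2 + w**2) (A(f, w) = (51 + 120) + sqrt(f**2 + w**2) = 171 + sqrt(f**2 + w**2))
sqrt(A(15, -170) - 39081) = sqrt((171 + sqrt(15**2 + (-170)**2)) - 39081) = sqrt((171 + sqrt(225 + 28900)) - 39081) = sqrt((171 + sqrt(29125)) - 39081) = sqrt((171 + 5*sqrt(1165)) - 39081) = sqrt(-38910 + 5*sqrt(1165))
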